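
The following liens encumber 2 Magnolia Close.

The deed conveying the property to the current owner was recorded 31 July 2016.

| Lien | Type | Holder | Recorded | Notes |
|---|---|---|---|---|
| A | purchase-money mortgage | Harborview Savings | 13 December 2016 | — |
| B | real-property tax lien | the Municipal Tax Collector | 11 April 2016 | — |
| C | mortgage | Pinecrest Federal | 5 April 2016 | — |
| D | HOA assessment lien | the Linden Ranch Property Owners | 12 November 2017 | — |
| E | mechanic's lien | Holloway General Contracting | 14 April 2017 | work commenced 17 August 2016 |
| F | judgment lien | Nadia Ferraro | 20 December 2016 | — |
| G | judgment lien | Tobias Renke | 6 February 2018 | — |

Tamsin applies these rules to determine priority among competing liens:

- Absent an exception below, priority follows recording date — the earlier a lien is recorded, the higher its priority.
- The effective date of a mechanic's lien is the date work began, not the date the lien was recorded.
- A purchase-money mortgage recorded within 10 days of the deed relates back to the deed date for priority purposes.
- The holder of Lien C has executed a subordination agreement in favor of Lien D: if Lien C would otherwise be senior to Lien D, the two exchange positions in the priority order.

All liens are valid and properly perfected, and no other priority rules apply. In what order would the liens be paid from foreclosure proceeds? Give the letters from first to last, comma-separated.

First, effective dates: A missed the 10-day window (135 days after the deed), so its recording date stands; E's effective date is 17 August 2016, when work began.
Ordering by effective date: C (5 April 2016), B (11 April 2016), E (17 August 2016), A (13 December 2016), F (20 December 2016), D (12 November 2017), G (6 February 2018).
The subordination applies — C was senior to D — so C and D swap.

D, B, E, A, F, C, G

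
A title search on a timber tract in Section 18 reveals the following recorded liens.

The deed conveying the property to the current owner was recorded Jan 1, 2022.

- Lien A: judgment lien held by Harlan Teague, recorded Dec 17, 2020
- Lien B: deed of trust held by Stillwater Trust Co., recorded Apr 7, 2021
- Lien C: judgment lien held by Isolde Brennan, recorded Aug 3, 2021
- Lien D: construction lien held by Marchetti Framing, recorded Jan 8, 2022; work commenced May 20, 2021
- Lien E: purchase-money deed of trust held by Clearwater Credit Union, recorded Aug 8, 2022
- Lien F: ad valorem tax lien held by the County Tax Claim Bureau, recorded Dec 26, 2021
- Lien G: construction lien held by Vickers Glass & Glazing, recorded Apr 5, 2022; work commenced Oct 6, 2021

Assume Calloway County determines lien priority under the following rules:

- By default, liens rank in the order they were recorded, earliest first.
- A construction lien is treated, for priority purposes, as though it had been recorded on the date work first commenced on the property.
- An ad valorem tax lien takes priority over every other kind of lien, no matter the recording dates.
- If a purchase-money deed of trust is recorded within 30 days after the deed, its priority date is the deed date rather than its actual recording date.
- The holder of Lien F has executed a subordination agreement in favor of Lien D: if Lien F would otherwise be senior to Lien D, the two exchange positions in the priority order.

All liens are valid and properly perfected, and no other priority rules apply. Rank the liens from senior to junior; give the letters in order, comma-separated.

Effective dates: D's effective date is May 20, 2021, when work began; E was recorded 219 days after the deed — beyond 30 days — so no relation-back applies; G is treated as recorded Oct 6, 2021, the work-commencement date.
F is an ad valorem tax lien and takes priority over every other lien.
Remaining liens by effective date: A (Dec 17, 2020), B (Apr 7, 2021), D (May 20, 2021), C (Aug 3, 2021), G (Oct 6, 2021), E (Aug 8, 2022).
The subordination applies — F was senior to D — so F and D swap.

D, A, B, F, C, G, E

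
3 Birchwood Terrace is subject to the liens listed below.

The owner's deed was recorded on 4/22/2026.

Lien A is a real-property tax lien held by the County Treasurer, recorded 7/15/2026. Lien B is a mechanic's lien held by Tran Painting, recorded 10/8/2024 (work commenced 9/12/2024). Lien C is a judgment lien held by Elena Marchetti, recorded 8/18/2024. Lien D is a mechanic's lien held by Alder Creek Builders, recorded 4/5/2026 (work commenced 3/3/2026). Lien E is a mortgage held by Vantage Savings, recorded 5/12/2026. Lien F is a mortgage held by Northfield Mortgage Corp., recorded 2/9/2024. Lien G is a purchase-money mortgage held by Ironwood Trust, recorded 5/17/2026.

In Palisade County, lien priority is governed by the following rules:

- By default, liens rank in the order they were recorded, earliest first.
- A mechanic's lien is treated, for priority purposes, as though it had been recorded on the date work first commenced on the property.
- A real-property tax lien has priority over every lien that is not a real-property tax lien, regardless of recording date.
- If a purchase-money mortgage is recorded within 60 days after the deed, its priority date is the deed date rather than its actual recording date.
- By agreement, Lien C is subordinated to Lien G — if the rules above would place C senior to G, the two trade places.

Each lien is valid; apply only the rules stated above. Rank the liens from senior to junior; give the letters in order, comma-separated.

First, effective dates: B relates back to 9/12/2024 (work commenced); D's effective date is 3/3/2026, when work began; G's effective date is the deed date, 4/22/2026.
As a real-property tax lien, A is senior to every other lien.
Remaining liens by effective date: F (2/9/2024), C (8/18/2024), B (9/12/2024), D (3/3/2026), G (4/22/2026), E (5/12/2026).
The subordination applies — C was senior to G — so C and G swap.

A, F, G, B, D, C, E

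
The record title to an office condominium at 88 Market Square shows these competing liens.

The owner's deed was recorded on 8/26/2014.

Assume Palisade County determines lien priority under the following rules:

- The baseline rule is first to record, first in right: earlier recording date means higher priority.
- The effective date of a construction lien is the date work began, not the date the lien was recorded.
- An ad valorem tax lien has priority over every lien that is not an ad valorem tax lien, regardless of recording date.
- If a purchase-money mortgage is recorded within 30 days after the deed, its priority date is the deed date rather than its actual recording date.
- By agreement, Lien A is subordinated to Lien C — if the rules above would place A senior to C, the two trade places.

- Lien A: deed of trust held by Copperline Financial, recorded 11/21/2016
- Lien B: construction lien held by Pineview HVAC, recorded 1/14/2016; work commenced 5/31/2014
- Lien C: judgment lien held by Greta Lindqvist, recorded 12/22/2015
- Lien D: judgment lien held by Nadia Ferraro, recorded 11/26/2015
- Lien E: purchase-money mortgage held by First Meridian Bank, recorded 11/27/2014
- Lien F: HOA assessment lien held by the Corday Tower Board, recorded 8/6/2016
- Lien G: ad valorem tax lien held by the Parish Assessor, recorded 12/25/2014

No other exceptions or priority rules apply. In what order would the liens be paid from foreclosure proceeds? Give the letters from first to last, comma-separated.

G, B, E, D, C, F, A

Effective dates: B relates back to 5/31/2014 (work commenced); E missed the 30-day window (93 days after the deed), so its recording date stands.
G is an ad valorem tax lien, so it outranks all other liens regardless of date.
The other liens, earliest effective date first: B (5/31/2014), E (11/27/2014), D (11/26/2015), C (12/22/2015), F (8/6/2016), A (11/21/2016).
A already ranks below C; the subordination has no effect.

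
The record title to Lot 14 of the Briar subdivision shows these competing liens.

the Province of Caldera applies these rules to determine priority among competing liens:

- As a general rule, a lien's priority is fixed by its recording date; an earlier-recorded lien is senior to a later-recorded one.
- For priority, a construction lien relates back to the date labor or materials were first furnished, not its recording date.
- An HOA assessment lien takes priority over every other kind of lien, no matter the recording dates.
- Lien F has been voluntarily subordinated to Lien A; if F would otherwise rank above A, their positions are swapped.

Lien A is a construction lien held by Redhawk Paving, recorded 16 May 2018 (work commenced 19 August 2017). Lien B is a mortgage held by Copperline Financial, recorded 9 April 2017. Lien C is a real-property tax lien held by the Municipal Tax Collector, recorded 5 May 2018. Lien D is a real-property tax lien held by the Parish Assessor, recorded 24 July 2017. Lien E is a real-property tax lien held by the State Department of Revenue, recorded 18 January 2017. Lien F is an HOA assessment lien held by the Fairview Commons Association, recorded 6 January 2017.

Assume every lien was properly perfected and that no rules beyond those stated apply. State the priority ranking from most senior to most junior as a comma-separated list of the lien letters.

A, E, B, D, F, C

First, effective dates: A is treated as recorded 19 August 2017, the work-commencement date.
As an HOA assessment lien, F is senior to every other lien.
Among the remaining liens, by effective date: E (18 January 2017), B (9 April 2017), D (24 July 2017), A (19 August 2017), C (5 May 2018).
Because F would otherwise rank above A, the subordination swaps them.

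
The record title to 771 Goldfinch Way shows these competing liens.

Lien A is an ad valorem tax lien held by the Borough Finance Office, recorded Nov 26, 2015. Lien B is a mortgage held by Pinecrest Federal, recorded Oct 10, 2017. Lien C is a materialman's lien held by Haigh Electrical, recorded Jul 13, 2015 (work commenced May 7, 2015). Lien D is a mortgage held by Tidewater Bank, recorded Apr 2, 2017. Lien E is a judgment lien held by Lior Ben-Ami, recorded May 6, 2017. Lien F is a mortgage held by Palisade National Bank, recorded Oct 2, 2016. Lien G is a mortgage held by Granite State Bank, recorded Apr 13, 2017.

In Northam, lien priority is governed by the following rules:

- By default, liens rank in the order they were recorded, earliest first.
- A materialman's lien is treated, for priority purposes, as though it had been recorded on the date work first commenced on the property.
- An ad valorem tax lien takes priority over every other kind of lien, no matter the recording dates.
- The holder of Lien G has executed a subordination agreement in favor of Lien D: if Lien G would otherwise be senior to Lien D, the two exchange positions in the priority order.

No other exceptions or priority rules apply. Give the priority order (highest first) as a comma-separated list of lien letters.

A, C, F, D, G, E, B

First, effective dates: C is treated as recorded May 7, 2015, the work-commencement date.
As an ad valorem tax lien, A is senior to every other lien.
The other liens, earliest effective date first: C (May 7, 2015), F (Oct 2, 2016), D (Apr 2, 2017), G (Apr 13, 2017), E (May 6, 2017), B (Oct 10, 2017).
G is already junior to D, so the subordination agreement changes nothing.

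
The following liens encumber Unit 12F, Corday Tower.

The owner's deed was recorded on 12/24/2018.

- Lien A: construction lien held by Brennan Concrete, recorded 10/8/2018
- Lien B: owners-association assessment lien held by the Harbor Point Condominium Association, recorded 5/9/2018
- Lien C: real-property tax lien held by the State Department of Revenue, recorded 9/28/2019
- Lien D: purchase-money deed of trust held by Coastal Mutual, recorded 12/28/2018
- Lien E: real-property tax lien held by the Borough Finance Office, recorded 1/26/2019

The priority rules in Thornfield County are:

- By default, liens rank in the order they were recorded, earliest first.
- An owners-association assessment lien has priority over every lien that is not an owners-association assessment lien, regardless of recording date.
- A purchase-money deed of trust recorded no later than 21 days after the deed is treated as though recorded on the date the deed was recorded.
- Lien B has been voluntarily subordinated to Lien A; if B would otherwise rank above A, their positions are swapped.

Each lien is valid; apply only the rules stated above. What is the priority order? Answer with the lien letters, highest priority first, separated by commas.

Effective dates after the stated exceptions: D's effective date is the deed date, 12/24/2018.
B is an owners-association assessment lien and takes priority over every other lien.
The other liens, earliest effective date first: A (10/8/2018), D (12/24/2018), E (1/26/2019), C (9/28/2019).
B would otherwise be senior to A, so under the subordination agreement B and A exchange positions.

A, B, D, E, C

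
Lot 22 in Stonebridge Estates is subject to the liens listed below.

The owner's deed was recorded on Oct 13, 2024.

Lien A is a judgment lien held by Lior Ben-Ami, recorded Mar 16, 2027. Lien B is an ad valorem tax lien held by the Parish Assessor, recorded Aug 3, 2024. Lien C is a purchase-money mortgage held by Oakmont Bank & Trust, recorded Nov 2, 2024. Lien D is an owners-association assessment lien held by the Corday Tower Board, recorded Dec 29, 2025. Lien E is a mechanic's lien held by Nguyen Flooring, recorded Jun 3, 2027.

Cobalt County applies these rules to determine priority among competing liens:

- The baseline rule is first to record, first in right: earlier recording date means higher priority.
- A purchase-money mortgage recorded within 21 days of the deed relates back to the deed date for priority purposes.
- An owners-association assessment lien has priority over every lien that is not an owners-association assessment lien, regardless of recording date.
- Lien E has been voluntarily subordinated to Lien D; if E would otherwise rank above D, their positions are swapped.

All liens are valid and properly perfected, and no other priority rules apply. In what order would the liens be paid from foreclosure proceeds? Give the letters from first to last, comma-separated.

D, B, C, A, E

First, effective dates: C was recorded within the 21-day window, so its effective date is the deed date Oct 13, 2024.
As an owners-association assessment lien, D is senior to every other lien.
Remaining liens by effective date: B (Aug 3, 2024), C (Oct 13, 2024), A (Mar 16, 2027), E (Jun 3, 2027).
E is already junior to D, so the subordination agreement changes nothing.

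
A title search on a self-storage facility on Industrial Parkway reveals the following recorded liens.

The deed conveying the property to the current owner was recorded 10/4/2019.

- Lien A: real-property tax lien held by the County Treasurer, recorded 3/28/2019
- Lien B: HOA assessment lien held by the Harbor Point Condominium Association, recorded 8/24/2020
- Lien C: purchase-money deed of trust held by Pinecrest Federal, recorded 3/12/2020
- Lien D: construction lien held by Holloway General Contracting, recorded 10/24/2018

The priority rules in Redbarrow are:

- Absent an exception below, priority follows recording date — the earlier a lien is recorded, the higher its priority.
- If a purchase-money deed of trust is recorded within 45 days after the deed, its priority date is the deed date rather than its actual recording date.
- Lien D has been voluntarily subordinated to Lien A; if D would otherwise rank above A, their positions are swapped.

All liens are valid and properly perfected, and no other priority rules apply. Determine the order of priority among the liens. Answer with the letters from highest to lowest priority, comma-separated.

A, D, C, B

First, effective dates: C missed the 45-day window (160 days after the deed), so its recording date stands.
Sorted by effective date: D (10/24/2018), A (3/28/2019), C (3/12/2020), B (8/24/2020).
D would otherwise be senior to A, so under the subordination agreement D and A exchange positions.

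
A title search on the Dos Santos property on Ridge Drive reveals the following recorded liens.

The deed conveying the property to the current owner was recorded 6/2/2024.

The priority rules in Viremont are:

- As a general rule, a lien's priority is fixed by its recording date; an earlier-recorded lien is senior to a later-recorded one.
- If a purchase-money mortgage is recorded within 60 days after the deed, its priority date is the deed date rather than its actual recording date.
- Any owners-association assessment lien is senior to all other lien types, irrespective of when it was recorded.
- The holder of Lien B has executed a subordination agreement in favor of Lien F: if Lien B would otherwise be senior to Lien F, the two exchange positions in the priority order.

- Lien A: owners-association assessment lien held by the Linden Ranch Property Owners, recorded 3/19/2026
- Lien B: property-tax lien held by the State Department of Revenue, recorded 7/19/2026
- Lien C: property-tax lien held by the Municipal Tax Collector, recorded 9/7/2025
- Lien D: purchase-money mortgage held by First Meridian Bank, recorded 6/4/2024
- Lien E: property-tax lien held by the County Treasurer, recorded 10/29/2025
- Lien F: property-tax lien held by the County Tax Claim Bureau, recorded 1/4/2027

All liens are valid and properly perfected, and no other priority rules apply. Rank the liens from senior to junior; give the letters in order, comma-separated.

Adjusting effective dates: D was recorded within the 60-day window, so its effective date is the deed date 6/2/2024.
A, as an owners-association assessment lien, has superpriority and ranks first.
The other liens, earliest effective date first: D (6/2/2024), C (9/7/2025), E (10/29/2025), B (7/19/2026), F (1/4/2027).
B is senior to F before the subordination, so the two trade places.

A, D, C, E, F, B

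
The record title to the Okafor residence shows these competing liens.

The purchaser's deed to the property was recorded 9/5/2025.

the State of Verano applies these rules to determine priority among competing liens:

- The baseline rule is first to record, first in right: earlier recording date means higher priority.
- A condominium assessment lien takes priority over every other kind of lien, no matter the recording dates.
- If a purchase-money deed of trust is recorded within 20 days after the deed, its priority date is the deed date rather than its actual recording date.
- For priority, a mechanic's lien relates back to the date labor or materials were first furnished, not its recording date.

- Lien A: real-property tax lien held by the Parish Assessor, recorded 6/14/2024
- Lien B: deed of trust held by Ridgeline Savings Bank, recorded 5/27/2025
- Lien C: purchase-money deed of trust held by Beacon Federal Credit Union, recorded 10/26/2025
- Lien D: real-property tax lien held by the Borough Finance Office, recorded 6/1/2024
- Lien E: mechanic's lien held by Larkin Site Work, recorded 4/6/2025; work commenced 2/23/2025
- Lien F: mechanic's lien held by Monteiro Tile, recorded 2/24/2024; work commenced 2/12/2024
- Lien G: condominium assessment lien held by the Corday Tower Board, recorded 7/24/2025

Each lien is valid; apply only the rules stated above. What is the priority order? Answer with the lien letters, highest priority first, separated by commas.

Adjusting effective dates: C was recorded 51 days after the deed — beyond 20 days — so no relation-back applies; E is treated as recorded 2/23/2025, the work-commencement date; F relates back to 2/12/2024 (work commenced).
G is a condominium assessment lien and takes priority over every other lien.
Ordering the rest by effective date: F (2/12/2024), D (6/1/2024), A (6/14/2024), E (2/23/2025), B (5/27/2025), C (10/26/2025).

G, F, D, A, E, B, C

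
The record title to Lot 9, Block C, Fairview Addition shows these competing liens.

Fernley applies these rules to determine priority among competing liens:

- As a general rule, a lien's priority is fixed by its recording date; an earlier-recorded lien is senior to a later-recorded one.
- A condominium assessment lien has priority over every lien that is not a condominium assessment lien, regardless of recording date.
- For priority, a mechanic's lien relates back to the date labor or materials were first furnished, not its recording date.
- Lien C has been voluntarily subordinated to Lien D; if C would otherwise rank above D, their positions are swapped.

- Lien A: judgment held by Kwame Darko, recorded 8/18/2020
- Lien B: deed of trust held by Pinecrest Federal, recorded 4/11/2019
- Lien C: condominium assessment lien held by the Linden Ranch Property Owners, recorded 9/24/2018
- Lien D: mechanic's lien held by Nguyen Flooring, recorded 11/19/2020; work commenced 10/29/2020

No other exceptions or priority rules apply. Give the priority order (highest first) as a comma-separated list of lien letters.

D, B, A, C

Effective dates: D is treated as recorded 10/29/2020, the work-commencement date.
C is a condominium assessment lien and takes priority over every other lien.
Among the remaining liens, by effective date: B (4/11/2019), A (8/18/2020), D (10/29/2020).
The subordination applies — C was senior to D — so C and D swap.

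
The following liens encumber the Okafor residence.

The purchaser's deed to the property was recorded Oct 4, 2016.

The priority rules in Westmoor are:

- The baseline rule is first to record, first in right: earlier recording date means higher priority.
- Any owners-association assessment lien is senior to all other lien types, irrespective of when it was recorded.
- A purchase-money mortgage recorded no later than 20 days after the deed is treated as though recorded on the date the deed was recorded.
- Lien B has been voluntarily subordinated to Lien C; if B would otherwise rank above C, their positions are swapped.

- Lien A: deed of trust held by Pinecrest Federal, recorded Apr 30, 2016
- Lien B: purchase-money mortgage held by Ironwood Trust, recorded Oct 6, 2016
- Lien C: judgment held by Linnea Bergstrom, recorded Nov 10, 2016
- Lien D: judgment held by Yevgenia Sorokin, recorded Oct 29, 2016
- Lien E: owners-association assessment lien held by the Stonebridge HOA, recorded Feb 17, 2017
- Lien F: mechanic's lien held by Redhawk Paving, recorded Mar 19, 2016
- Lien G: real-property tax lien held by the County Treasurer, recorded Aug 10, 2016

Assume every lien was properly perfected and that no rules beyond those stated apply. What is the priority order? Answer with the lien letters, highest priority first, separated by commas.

Effective dates after the stated exceptions: B relates back to the deed date Oct 4, 2016.
As an owners-association assessment lien, E is senior to every other lien.
Remaining liens by effective date: F (Mar 19, 2016), A (Apr 30, 2016), G (Aug 10, 2016), B (Oct 4, 2016), D (Oct 29, 2016), C (Nov 10, 2016).
B would otherwise be senior to C, so under the subordination agreement B and C exchange positions.

E, F, A, G, C, D, B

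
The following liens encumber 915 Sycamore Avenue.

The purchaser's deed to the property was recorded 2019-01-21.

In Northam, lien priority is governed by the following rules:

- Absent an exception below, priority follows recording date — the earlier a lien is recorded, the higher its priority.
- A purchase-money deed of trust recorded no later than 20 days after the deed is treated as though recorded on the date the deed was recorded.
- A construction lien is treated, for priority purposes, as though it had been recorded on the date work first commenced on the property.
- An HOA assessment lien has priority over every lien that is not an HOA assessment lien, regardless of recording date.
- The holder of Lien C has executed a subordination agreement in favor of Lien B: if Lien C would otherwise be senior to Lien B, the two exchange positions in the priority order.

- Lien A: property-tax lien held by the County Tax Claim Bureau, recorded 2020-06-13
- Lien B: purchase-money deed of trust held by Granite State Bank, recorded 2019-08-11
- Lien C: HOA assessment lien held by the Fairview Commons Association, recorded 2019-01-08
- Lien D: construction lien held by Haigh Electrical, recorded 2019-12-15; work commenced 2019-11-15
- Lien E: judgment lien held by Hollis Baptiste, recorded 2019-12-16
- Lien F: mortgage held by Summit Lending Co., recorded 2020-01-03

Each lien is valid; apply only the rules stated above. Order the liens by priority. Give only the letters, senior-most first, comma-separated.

Effective dates after the stated exceptions: B was recorded 202 days after the deed — beyond 20 days — so no relation-back applies; D relates back to 2019-11-15 (work commenced).
As an HOA assessment lien, C is senior to every other lien.
The other liens, earliest effective date first: B (2019-08-11), D (2019-11-15), E (2019-12-16), F (2020-01-03), A (2020-06-13).
C is senior to B before the subordination, so the two trade places.

B, C, D, E, F, A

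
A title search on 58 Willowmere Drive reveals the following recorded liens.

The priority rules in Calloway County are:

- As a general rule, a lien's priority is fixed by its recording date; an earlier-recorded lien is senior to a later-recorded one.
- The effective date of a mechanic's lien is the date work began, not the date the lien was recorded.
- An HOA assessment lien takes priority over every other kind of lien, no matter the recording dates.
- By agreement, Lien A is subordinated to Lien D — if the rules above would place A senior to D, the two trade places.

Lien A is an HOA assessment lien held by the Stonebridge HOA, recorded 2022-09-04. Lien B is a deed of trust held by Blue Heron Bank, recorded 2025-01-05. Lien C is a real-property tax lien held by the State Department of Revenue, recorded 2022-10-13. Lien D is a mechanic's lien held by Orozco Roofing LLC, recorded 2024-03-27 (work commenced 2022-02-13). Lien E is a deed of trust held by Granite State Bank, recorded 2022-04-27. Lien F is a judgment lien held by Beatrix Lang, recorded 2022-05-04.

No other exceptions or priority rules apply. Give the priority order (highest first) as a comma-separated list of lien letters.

D, A, E, F, C, B

Effective dates after the stated exceptions: D is treated as recorded 2022-02-13, the work-commencement date.
A, as an HOA assessment lien, has superpriority and ranks first.
Ordering the rest by effective date: D (2022-02-13), E (2022-04-27), F (2022-05-04), C (2022-10-13), B (2025-01-05).
A is senior to D before the subordination, so the two trade places.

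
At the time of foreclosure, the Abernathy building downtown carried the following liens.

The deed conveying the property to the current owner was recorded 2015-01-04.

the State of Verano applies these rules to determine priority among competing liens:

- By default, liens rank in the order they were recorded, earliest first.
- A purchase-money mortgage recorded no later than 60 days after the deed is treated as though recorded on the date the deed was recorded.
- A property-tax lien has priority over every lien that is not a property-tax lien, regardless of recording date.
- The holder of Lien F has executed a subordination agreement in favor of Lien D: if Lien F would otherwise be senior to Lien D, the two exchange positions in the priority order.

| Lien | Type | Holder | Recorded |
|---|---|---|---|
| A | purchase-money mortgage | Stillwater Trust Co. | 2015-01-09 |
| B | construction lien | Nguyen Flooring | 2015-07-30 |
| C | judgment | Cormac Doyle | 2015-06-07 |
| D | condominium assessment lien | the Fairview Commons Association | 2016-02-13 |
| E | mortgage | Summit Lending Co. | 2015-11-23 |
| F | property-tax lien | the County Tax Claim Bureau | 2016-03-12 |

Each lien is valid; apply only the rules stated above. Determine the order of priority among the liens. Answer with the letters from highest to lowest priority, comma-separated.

D, A, C, B, E, F

Effective dates: A's effective date is the deed date, 2015-01-04.
As a property-tax lien, F is senior to every other lien.
The other liens, earliest effective date first: A (2015-01-04), C (2015-06-07), B (2015-07-30), E (2015-11-23), D (2016-02-13).
F would otherwise be senior to D, so under the subordination agreement F and D exchange positions.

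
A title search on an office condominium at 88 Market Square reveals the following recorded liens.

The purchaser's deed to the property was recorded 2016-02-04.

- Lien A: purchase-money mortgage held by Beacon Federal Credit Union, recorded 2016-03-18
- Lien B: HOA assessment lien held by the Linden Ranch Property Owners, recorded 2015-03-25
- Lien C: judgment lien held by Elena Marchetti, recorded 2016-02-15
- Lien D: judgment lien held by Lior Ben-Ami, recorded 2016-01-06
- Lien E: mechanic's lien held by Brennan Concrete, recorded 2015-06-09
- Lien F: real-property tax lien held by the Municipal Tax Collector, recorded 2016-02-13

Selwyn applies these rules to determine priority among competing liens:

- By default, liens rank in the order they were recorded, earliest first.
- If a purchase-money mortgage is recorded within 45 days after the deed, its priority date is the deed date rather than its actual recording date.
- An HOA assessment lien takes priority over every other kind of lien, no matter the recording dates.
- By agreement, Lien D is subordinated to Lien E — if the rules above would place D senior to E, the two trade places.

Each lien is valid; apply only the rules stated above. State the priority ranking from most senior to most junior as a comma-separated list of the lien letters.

B, E, D, A, F, C

Effective dates: A's effective date is the deed date, 2016-02-04.
As an HOA assessment lien, B is senior to every other lien.
The other liens, earliest effective date first: E (2015-06-09), D (2016-01-06), A (2016-02-04), F (2016-02-13), C (2016-02-15).
Since D is not senior to E, the subordination leaves the order unchanged.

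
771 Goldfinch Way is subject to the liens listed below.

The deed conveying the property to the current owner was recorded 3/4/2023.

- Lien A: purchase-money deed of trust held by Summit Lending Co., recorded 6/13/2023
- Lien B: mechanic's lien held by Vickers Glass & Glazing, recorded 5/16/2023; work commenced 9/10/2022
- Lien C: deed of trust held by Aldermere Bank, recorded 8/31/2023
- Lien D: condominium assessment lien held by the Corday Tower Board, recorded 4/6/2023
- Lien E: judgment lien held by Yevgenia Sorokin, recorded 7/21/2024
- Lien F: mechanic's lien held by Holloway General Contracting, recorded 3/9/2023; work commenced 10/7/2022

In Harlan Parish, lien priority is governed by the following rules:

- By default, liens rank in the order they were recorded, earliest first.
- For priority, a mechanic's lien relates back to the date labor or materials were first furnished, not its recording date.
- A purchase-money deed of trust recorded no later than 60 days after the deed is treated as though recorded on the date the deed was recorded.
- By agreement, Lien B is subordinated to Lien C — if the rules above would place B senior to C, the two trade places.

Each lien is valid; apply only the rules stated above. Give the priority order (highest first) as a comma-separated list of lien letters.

Adjusting effective dates: A was recorded 101 days after the deed — beyond 60 days — so no relation-back applies; B relates back to 9/10/2022 (work commenced); F's effective date is 10/7/2022, when work began.
Sorted by effective date: B (9/10/2022), F (10/7/2022), D (4/6/2023), A (6/13/2023), C (8/31/2023), E (7/21/2024).
Because B would otherwise rank above C, the subordination swaps them.

C, F, D, A, B, E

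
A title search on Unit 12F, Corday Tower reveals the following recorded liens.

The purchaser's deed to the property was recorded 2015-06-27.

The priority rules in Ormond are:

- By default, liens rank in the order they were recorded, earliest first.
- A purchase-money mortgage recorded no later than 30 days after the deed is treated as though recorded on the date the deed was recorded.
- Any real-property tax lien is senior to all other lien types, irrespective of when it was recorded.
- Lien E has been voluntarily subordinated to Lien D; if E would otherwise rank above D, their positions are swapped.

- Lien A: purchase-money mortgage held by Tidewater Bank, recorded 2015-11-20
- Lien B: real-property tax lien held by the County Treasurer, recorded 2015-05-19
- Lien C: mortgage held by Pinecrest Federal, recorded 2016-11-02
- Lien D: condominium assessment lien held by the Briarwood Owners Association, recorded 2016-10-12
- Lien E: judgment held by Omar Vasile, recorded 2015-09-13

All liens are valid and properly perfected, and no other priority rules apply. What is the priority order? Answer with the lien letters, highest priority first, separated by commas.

B, D, A, E, C

Effective dates after the stated exceptions: A missed the 30-day window (146 days after the deed), so its recording date stands.
B is a real-property tax lien and takes priority over every other lien.
Among the remaining liens, by effective date: E (2015-09-13), A (2015-11-20), D (2016-10-12), C (2016-11-02).
E would otherwise be senior to D, so under the subordination agreement E and D exchange positions.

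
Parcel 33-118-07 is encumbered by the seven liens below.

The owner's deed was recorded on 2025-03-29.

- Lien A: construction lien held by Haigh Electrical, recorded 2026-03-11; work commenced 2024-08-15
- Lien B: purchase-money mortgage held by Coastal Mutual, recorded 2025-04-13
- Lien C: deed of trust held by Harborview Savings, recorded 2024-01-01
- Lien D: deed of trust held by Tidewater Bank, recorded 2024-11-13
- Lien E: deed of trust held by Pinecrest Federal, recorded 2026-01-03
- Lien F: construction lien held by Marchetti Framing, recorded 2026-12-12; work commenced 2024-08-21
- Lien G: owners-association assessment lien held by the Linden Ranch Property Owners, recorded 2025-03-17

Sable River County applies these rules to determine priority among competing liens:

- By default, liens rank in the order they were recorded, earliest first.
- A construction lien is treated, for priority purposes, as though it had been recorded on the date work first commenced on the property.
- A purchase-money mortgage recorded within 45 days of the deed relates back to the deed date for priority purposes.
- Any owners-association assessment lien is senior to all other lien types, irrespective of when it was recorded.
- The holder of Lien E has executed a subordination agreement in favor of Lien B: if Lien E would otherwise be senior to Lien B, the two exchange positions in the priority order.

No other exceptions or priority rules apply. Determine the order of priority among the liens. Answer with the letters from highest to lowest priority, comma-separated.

G, C, A, F, D, B, E

Effective dates after the stated exceptions: A relates back to 2024-08-15 (work commenced); B's effective date is the deed date, 2025-03-29; F's effective date is 2024-08-21, when work began.
G is an owners-association assessment lien and takes priority over every other lien.
The other liens, earliest effective date first: C (2024-01-01), A (2024-08-15), F (2024-08-21), D (2024-11-13), B (2025-03-29), E (2026-01-03).
E already ranks below B; the subordination has no effect.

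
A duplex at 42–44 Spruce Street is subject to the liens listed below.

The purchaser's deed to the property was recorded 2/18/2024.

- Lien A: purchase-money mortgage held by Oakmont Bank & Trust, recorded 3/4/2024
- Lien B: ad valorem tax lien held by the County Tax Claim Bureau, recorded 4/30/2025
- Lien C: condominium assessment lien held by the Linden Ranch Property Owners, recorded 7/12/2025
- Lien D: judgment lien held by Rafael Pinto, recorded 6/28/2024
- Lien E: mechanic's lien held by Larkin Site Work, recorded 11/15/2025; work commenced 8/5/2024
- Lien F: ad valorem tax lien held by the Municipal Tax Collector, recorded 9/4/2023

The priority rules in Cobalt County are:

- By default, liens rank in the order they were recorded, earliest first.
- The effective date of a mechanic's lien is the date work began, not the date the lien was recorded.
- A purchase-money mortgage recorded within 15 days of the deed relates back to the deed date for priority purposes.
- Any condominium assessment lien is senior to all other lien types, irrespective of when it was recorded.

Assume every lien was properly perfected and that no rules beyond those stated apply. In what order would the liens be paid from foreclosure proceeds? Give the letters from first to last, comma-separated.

First, effective dates: A relates back to the deed date 2/18/2024; E relates back to 8/5/2024 (work commenced).
C is a condominium assessment lien, so it outranks all other liens regardless of date.
The other liens, earliest effective date first: F (9/4/2023), A (2/18/2024), D (6/28/2024), E (8/5/2024), B (4/30/2025).

C, F, A, D, E, B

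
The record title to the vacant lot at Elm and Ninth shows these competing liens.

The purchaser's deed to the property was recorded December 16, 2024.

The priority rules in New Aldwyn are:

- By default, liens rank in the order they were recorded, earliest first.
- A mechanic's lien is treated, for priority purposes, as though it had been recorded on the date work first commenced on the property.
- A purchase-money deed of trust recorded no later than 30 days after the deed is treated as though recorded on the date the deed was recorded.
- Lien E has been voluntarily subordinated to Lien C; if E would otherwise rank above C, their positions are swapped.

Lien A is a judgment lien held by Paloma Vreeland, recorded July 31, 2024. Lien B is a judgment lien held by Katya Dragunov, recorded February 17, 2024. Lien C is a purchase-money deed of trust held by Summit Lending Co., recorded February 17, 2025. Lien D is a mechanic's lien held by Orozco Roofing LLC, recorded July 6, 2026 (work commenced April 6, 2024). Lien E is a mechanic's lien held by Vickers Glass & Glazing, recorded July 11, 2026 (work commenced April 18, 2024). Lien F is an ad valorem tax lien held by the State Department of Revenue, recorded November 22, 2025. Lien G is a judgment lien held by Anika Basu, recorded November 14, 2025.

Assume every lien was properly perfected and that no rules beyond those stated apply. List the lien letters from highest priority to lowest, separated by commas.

Effective dates: C missed the 30-day window (63 days after the deed), so its recording date stands; D is treated as recorded April 6, 2024, the work-commencement date; E relates back to April 18, 2024 (work commenced).
By effective date, earliest first: B (February 17, 2024), D (April 6, 2024), E (April 18, 2024), A (July 31, 2024), C (February 17, 2025), G (November 14, 2025), F (November 22, 2025).
E is senior to C before the subordination, so the two trade places.

B, D, C, A, E, G, F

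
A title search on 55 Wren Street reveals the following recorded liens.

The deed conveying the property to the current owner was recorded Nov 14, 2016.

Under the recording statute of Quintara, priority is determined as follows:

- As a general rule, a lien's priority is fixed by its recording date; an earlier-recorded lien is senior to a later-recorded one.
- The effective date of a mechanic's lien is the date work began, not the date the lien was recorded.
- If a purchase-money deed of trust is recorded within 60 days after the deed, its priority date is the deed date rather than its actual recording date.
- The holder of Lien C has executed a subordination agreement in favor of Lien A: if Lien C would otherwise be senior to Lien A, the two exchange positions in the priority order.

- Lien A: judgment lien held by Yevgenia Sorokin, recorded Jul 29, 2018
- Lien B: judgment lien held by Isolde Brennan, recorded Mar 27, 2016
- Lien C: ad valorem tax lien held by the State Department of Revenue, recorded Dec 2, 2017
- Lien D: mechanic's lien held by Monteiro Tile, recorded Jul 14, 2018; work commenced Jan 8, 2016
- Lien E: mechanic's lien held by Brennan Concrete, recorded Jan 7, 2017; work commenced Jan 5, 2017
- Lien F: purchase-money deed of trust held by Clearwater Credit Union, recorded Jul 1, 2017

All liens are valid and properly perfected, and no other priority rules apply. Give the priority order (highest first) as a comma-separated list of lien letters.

D, B, E, F, A, C

Effective dates after the stated exceptions: D's effective date is Jan 8, 2016, when work began; E is treated as recorded Jan 5, 2017, the work-commencement date; F was recorded 229 days after the deed — beyond 60 days — so no relation-back applies.
Ordering by effective date: D (Jan 8, 2016), B (Mar 27, 2016), E (Jan 5, 2017), F (Jul 1, 2017), C (Dec 2, 2017), A (Jul 29, 2018).
C would otherwise be senior to A, so under the subordination agreement C and A exchange positions.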